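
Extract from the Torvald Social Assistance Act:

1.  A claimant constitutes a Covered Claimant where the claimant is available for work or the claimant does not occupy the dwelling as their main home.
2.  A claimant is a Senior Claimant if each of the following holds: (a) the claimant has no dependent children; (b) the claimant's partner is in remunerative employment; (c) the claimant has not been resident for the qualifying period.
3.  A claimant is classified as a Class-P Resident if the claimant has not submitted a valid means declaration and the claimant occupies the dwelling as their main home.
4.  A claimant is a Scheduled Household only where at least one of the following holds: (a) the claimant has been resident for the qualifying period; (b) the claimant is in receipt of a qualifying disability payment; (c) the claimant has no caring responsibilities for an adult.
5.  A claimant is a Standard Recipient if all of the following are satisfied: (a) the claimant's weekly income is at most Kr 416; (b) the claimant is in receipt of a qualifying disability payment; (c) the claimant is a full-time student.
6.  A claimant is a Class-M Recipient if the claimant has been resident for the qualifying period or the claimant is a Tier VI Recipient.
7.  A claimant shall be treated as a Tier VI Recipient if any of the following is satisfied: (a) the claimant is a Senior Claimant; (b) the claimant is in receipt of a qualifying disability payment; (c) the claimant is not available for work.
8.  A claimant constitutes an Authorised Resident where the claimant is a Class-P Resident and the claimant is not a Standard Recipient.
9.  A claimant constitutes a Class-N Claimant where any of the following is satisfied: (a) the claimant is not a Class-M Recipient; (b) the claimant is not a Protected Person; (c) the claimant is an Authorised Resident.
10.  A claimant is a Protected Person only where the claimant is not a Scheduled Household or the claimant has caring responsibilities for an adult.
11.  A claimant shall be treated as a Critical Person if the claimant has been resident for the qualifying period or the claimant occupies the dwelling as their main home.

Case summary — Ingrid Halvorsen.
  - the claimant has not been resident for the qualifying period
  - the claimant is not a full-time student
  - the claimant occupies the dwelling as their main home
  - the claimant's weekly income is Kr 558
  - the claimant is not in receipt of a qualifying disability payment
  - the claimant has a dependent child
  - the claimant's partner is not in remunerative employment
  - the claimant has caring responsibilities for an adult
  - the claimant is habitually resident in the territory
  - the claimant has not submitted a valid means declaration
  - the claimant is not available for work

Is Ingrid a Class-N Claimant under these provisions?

paragraph 2 — Senior Claimant: [the claimant has no dependent children? no] AND [the claimant's partner is in remunerative employment? no] AND [the claimant has not been resident for the qualifying period? yes] → not satisfied.
paragraph 7 — Tier VI Recipient: [Senior Claimant (paragraph 2)? no] OR [the claimant is in receipt of a qualifying disability payment? no] OR [the claimant is not available for work? yes] → satisfied.
paragraph 6 — Class-M Recipient: [the claimant has been resident for the qualifying period? no] OR [Tier VI Recipient (paragraph 7)? yes] → satisfied.
paragraph 4 — Scheduled Household: [the claimant has been resident for the qualifying period? no] OR [the claimant is in receipt of a qualifying disability payment? no] OR [the claimant has no caring responsibilities for an adult? no] → not satisfied.
paragraph 10 — Protected Person: [not a Scheduled Household (paragraph 4)? yes] OR [the claimant has caring responsibilities for an adult? yes] → satisfied.
paragraph 3 — Class-P Resident: [the claimant has not submitted a valid means declaration? yes] AND [the claimant occupies the dwelling as their main home? yes] → satisfied.
paragraph 5 — Standard Recipient: [claimant's weekly income: Kr 558 ≤ Kr 416? no] AND [the claimant is in receipt of a qualifying disability payment? no] AND [the claimant is a full-time student? no] → not satisfied.
paragraph 8 — Authorised Resident: [Class-P Resident (paragraph 3)? yes] AND [not a Standard Recipient (paragraph 5)? yes] → satisfied.
paragraph 9 — Class-N Claimant: [not a Class-M Recipient (paragraph 6)? no] OR [not a Protected Person (paragraph 10)? no] OR [Authorised Resident (paragraph 8)? yes] → satisfied.

Yes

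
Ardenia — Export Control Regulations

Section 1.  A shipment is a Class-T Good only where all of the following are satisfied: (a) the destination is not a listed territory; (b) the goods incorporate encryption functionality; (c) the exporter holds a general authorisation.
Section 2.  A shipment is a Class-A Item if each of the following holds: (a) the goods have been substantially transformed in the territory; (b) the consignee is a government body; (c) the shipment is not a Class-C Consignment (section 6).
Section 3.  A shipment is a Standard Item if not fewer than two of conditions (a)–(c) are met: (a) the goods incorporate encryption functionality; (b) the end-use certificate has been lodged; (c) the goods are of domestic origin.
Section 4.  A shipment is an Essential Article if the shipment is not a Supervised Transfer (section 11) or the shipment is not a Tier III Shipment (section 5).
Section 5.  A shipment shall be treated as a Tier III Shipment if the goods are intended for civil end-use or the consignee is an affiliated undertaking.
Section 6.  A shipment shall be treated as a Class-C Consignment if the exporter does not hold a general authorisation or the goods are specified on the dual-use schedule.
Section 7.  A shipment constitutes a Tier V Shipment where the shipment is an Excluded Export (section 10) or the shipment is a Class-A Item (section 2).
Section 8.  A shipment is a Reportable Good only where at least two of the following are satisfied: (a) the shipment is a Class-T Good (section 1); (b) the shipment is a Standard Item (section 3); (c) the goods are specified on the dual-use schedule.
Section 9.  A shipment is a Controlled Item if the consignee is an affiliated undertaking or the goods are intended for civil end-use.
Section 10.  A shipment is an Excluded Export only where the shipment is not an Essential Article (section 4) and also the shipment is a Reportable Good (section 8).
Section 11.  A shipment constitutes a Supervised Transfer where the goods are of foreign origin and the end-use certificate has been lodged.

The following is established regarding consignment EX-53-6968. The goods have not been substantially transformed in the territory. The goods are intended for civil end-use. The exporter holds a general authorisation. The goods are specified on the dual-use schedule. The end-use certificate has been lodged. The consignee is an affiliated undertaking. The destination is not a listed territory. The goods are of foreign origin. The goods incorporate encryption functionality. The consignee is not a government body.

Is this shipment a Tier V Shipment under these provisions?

Under section 11: the goods are of foreign origin? yes; and the end-use certificate has been lodged? yes. So the shipment is a Supervised Transfer.
Under section 5: the goods are intended for civil end-use? yes; or the consignee is an affiliated undertaking? yes. So the shipment is a Tier III Shipment.
Under section 4: not a Supervised Transfer (section 11)? no; or not a Tier III Shipment (section 5)? no. So the shipment is not an Essential Article.
Under section 1: the destination is not a listed territory? yes; and the goods incorporate encryption functionality? yes; and the exporter holds a general authorisation? yes. So the shipment is a Class-T Good.
Under section 3: the goods incorporate encryption functionality? yes; the end-use certificate has been lodged? yes; the goods are of domestic origin? no — 2 of 3 hold (need ≥2) → satisfied.
Under section 8: Class-T Good (section 1)? yes; Standard Item (section 3)? yes; the goods are specified on the dual-use schedule? yes — 3 of 3 hold (need ≥2) → satisfied.
Under section 10: not an Essential Article (section 4)? yes; and Reportable Good (section 8)? yes. So the shipment is an Excluded Export.
Under section 6: the exporter does not hold a general authorisation? no; or the goods are specified on the dual-use schedule? yes. So the shipment is a Class-C Consignment.
Under section 2: the goods have been substantially transformed in the territory? no; and the consignee is a government body? no; and not a Class-C Consignment (section 6)? no. So the shipment is not a Class-A Item.
Under section 7: Excluded Export (section 10)? yes; or Class-A Item (section 2)? no. So the shipment is a Tier V Shipment.

Yes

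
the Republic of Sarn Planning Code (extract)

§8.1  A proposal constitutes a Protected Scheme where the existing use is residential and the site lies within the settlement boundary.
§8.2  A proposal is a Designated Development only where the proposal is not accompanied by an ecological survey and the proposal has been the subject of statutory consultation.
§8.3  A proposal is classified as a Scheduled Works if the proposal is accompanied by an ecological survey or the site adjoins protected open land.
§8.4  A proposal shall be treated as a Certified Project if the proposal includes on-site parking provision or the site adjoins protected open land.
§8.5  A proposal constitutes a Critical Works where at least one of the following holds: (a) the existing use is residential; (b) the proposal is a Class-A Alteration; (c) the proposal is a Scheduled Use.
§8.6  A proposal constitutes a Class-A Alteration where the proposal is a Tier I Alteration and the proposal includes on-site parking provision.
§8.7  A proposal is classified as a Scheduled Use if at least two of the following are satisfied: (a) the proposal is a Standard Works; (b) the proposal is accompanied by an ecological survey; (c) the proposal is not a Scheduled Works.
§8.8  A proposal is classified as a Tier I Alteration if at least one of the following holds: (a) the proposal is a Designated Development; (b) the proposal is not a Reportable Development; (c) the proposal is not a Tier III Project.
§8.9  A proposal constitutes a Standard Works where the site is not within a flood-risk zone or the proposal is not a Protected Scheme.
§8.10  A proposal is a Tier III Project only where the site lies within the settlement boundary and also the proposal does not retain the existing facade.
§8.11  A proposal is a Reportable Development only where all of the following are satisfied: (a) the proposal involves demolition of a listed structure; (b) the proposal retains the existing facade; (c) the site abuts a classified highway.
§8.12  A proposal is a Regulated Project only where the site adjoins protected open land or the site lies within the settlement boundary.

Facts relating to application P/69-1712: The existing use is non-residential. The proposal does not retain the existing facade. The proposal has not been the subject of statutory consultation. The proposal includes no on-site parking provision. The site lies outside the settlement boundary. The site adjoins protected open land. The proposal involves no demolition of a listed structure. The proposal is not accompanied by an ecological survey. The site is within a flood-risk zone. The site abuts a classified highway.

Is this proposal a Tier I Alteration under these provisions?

Yes

Under §8.2: the proposal is not accompanied by an ecological survey? yes; and the proposal has been the subject of statutory consultation? no. So the proposal is not a Designated Development.
Under §8.11: the proposal involves demolition of a listed structure? no; and the proposal retains the existing facade? no; and the site abuts a classified highway? yes. So the proposal is not a Reportable Development.
Under §8.10: the site lies within the settlement boundary? no; and the proposal does not retain the existing facade? yes. So the proposal is not a Tier III Project.
Under §8.8: Designated Development (§8.2)? no; or not a Reportable Development (§8.11)? yes; or not a Tier III Project (§8.10)? yes. So the proposal is a Tier I Alteration.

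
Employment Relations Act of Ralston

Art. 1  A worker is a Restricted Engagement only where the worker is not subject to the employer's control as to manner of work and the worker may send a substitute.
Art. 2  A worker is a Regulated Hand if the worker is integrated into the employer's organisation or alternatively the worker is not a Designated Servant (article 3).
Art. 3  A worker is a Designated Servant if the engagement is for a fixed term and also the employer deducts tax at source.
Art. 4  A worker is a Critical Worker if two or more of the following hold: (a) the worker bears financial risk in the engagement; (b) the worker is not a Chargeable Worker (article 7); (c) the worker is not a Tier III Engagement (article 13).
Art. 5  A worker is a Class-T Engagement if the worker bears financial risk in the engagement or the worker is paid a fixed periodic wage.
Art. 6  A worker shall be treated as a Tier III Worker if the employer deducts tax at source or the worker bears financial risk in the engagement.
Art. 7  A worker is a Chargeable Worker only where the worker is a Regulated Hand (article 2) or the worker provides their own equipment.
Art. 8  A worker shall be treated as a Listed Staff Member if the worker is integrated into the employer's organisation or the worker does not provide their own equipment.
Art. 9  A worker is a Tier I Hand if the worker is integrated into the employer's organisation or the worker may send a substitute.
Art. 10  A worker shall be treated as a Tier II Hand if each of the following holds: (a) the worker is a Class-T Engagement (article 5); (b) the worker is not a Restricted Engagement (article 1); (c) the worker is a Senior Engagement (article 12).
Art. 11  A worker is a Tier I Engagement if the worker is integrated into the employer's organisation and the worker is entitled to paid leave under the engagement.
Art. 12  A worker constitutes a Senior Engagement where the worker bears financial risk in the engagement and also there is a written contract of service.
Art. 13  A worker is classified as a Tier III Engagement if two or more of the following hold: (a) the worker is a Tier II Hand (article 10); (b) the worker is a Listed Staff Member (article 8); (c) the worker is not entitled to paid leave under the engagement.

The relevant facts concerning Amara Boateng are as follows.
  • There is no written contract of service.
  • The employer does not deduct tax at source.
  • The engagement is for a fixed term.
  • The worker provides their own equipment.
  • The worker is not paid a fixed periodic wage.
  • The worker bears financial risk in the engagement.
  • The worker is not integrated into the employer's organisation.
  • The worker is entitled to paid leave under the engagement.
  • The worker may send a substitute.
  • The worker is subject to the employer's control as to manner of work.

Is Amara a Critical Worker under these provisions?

Yes

article 3 — Designated Servant: [the engagement is for a fixed term? yes] AND [the employer deducts tax at source? no] → not satisfied.
article 2 — Regulated Hand: [the worker is integrated into the employer's organisation? no] OR [not a Designated Servant (article 3)? yes] → satisfied.
article 7 — Chargeable Worker: [Regulated Hand (article 2)? yes] OR [the worker provides their own equipment? yes] → satisfied.
article 5 — Class-T Engagement: [the worker bears financial risk in the engagement? yes] OR [the worker is paid a fixed periodic wage? no] → satisfied.
article 1 — Restricted Engagement: [the worker is not subject to the employer's control as to manner of work? no] AND [the worker may send a substitute? yes] → not satisfied.
article 12 — Senior Engagement: [the worker bears financial risk in the engagement? yes] AND [there is a written contract of service? no] → not satisfied.
article 10 — Tier II Hand: [Class-T Engagement (article 5)? yes] AND [not a Restricted Engagement (article 1)? yes] AND [Senior Engagement (article 12)? no] → not satisfied.
article 8 — Listed Staff Member: [the worker is integrated into the employer's organisation? no] OR [the worker does not provide their own equipment? no] → not satisfied.
article 13 — Tier III Engagement: Tier II Hand (article 10)? no; Listed Staff Member (article 8)? no; the worker is not entitled to paid leave under the engagement? no — 0 of 3 hold (need ≥2) → not satisfied.
article 4 — Critical Worker: the worker bears financial risk in the engagement? yes; not a Chargeable Worker (article 7)? no; not a Tier III Engagement (article 13)? yes — 2 of 3 hold (need ≥2) → satisfied.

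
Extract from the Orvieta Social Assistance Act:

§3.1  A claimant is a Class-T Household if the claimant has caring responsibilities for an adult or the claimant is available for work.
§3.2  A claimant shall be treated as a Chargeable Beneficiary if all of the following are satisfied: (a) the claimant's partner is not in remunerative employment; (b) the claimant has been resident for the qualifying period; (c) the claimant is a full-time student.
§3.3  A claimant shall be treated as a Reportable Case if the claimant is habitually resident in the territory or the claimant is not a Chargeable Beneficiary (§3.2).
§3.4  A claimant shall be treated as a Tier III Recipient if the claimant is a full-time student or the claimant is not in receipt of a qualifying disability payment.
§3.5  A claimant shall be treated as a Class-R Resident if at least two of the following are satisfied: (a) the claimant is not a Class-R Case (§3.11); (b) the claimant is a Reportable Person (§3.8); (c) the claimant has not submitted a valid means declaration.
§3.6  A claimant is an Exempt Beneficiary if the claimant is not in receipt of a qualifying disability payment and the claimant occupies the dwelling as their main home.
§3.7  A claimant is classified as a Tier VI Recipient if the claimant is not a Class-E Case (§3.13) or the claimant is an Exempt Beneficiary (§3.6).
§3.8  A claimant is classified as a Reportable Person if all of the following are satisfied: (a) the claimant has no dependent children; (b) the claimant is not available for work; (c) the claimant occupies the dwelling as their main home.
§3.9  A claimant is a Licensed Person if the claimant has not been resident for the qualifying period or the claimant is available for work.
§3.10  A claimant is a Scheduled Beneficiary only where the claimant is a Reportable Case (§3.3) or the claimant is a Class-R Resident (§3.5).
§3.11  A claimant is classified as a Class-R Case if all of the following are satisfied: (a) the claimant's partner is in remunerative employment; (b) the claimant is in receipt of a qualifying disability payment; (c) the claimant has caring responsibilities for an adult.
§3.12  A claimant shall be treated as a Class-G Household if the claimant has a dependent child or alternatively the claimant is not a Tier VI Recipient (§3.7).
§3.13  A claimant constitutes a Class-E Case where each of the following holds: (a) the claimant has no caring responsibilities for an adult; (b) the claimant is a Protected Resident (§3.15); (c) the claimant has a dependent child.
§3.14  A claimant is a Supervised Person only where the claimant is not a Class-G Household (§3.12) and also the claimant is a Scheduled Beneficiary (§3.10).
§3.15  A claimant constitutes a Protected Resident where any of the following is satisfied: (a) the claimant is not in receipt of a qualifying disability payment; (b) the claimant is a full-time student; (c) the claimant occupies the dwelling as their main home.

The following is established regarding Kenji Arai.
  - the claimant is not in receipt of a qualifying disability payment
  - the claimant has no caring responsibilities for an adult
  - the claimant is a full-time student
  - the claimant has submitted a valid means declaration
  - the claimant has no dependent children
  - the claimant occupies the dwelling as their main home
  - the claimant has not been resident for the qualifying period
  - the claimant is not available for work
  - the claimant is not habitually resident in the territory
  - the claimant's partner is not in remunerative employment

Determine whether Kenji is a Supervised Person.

Yes

Under §3.15: the claimant is not in receipt of a qualifying disability payment? yes; or the claimant is a full-time student? yes; or the claimant occupies the dwelling as their main home? yes. So the claimant is a Protected Resident.
Under §3.13: the claimant has no caring responsibilities for an adult? yes; and Protected Resident (§3.15)? yes; and the claimant has a dependent child? no. So the claimant is not a Class-E Case.
Under §3.6: the claimant is not in receipt of a qualifying disability payment? yes; and the claimant occupies the dwelling as their main home? yes. So the claimant is an Exempt Beneficiary.
Under §3.7: not a Class-E Case (§3.13)? yes; or Exempt Beneficiary (§3.6)? yes. So the claimant is a Tier VI Recipient.
Under §3.12: the claimant has a dependent child? no; or not a Tier VI Recipient (§3.7)? no. So the claimant is not a Class-G Household.
Under §3.2: the claimant's partner is not in remunerative employment? yes; and the claimant has been resident for the qualifying period? no; and the claimant is a full-time student? yes. So the claimant is not a Chargeable Beneficiary.
Under §3.3: the claimant is habitually resident in the territory? no; or not a Chargeable Beneficiary (§3.2)? yes. So the claimant is a Reportable Case.
Under §3.11: the claimant's partner is in remunerative employment? no; and the claimant is in receipt of a qualifying disability payment? no; and the claimant has caring responsibilities for an adult? no. So the claimant is not a Class-R Case.
Under §3.8: the claimant has no dependent children? yes; and the claimant is not available for work? yes; and the claimant occupies the dwelling as their main home? yes. So the claimant is a Reportable Person.
Under §3.5: not a Class-R Case (§3.11)? yes; Reportable Person (§3.8)? yes; the claimant has not submitted a valid means declaration? no — 2 of 3 hold (need ≥2) → satisfied.
Under §3.10: Reportable Case (§3.3)? yes; or Class-R Resident (§3.5)? yes. So the claimant is a Scheduled Beneficiary.
Under §3.14: not a Class-G Household (§3.12)? yes; and Scheduled Beneficiary (§3.10)? yes. So the claimant is a Supervised Person.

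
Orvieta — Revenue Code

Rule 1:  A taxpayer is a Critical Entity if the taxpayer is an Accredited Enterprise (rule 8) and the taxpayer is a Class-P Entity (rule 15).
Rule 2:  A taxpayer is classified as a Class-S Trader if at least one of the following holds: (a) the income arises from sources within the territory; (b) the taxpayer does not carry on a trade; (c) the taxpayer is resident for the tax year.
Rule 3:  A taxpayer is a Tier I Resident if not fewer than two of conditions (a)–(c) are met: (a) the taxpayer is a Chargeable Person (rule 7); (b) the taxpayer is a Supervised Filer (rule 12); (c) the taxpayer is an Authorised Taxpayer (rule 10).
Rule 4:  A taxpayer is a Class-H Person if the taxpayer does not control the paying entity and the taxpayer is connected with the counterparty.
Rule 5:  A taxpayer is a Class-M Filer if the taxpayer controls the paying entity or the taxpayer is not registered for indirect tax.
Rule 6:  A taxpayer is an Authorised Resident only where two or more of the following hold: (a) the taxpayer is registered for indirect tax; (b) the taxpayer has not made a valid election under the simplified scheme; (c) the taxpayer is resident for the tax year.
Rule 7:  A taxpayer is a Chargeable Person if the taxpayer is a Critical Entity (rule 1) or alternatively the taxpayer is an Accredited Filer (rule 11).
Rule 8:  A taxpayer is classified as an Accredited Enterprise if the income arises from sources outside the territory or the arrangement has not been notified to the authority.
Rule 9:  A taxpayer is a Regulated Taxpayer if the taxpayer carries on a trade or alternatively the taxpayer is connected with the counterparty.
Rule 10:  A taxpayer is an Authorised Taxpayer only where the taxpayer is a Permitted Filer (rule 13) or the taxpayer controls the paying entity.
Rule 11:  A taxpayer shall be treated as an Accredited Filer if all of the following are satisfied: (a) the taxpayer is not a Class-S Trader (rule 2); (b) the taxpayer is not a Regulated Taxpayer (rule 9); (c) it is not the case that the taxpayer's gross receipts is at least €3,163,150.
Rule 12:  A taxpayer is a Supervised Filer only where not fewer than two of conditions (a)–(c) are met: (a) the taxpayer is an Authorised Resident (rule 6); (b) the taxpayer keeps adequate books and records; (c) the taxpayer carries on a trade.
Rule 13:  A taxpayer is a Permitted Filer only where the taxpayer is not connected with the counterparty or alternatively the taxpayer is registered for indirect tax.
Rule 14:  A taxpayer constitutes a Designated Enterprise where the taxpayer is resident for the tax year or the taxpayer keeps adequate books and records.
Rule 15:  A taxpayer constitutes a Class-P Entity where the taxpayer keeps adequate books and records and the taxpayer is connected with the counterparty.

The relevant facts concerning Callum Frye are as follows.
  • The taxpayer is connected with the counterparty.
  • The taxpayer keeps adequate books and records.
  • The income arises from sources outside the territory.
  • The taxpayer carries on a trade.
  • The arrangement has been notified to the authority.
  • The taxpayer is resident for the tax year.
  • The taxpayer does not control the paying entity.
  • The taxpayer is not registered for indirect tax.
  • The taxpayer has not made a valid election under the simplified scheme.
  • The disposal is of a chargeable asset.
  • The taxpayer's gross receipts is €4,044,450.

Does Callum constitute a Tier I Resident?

rule 8 — Accredited Enterprise: [the income arises from sources outside the territory? yes] OR [the arrangement has not been notified to the authority? no] → satisfied.
rule 15 — Class-P Entity: [the taxpayer keeps adequate books and records? yes] AND [the taxpayer is connected with the counterparty? yes] → satisfied.
rule 1 — Critical Entity: [Accredited Enterprise (rule 8)? yes] AND [Class-P Entity (rule 15)? yes] → satisfied.
rule 2 — Class-S Trader: [the income arises from sources within the territory? no] OR [the taxpayer does not carry on a trade? no] OR [the taxpayer is resident for the tax year? yes] → satisfied.
rule 9 — Regulated Taxpayer: [the taxpayer carries on a trade? yes] OR [the taxpayer is connected with the counterparty? yes] → satisfied.
rule 11 — Accredited Filer: [not a Class-S Trader (rule 2)? no] AND [not a Regulated Taxpayer (rule 9)? no] AND [taxpayer's gross receipts: €4,044,450 ≥ €3,163,150? yes, so negated condition no] → not satisfied.
rule 7 — Chargeable Person: [Critical Entity (rule 1)? yes] OR [Accredited Filer (rule 11)? no] → satisfied.
rule 6 — Authorised Resident: the taxpayer is registered for indirect tax? no; the taxpayer has not made a valid election under the simplified scheme? yes; the taxpayer is resident for the tax year? yes — 2 of 3 hold (need ≥2) → satisfied.
rule 12 — Supervised Filer: Authorised Resident (rule 6)? yes; the taxpayer keeps adequate books and records? yes; the taxpayer carries on a trade? yes — 3 of 3 hold (need ≥2) → satisfied.
rule 13 — Permitted Filer: [the taxpayer is not connected with the counterparty? no] OR [the taxpayer is registered for indirect tax? no] → not satisfied.
rule 10 — Authorised Taxpayer: [Permitted Filer (rule 13)? no] OR [the taxpayer controls the paying entity? no] → not satisfied.
rule 3 — Tier I Resident: Chargeable Person (rule 7)? yes; Supervised Filer (rule 12)? yes; Authorised Taxpayer (rule 10)? no — 2 of 3 hold (need ≥2) → satisfied.

Yes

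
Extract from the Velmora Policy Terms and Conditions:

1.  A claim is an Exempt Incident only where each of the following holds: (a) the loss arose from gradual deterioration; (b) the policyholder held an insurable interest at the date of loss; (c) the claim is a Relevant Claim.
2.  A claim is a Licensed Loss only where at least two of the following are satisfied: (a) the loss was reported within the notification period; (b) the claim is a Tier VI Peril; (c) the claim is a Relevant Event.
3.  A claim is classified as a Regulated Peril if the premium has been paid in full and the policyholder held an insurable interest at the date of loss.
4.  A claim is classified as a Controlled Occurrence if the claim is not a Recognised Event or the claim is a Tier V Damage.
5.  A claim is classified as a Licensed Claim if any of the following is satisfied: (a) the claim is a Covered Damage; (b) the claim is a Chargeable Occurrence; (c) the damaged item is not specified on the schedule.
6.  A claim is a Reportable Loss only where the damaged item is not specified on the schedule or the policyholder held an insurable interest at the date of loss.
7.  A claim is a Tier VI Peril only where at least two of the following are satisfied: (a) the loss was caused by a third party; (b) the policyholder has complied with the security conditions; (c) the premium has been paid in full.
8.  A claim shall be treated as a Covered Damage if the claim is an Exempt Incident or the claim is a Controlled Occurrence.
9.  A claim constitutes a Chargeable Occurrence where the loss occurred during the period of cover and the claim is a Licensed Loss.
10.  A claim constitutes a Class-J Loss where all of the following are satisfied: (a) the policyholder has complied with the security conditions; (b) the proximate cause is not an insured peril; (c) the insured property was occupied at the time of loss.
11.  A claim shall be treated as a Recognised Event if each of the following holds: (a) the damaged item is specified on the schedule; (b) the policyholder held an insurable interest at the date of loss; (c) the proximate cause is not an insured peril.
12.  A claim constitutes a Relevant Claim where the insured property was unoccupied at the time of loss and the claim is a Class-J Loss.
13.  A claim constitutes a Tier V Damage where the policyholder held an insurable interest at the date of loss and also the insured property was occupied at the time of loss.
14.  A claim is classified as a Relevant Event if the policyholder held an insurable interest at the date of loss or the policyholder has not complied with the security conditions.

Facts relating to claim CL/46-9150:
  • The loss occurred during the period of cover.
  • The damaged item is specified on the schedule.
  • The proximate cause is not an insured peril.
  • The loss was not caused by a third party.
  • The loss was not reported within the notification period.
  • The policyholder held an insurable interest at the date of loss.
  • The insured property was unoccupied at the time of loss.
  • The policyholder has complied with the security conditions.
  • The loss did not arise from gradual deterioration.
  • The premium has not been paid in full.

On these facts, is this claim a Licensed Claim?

No

Under paragraph 10: the policyholder has complied with the security conditions? yes; and the proximate cause is not an insured peril? yes; and the insured property was occupied at the time of loss? no. So the claim is not a Class-J Loss.
Under paragraph 12: the insured property was unoccupied at the time of loss? yes; and Class-J Loss (paragraph 10)? no. So the claim is not a Relevant Claim.
Under paragraph 1: the loss arose from gradual deterioration? no; and the policyholder held an insurable interest at the date of loss? yes; and Relevant Claim (paragraph 12)? no. So the claim is not an Exempt Incident.
Under paragraph 11: the damaged item is specified on the schedule? yes; and the policyholder held an insurable interest at the date of loss? yes; and the proximate cause is not an insured peril? yes. So the claim is a Recognised Event.
Under paragraph 13: the policyholder held an insurable interest at the date of loss? yes; and the insured property was occupied at the time of loss? no. So the claim is not a Tier V Damage.
Under paragraph 4: not a Recognised Event (paragraph 11)? no; or Tier V Damage (paragraph 13)? no. So the claim is not a Controlled Occurrence.
Under paragraph 8: Exempt Incident (paragraph 1)? no; or Controlled Occurrence (paragraph 4)? no. So the claim is not a Covered Damage.
Under paragraph 7: the loss was caused by a third party? no; the policyholder has complied with the security conditions? yes; the premium has been paid in full? no — 1 of 3 hold (need ≥2) → not satisfied.
Under paragraph 14: the policyholder held an insurable interest at the date of loss? yes; or the policyholder has not complied with the security conditions? no. So the claim is a Relevant Event.
Under paragraph 2: the loss was reported within the notification period? no; Tier VI Peril (paragraph 7)? no; Relevant Event (paragraph 14)? yes — 1 of 3 hold (need ≥2) → not satisfied.
Under paragraph 9: the loss occurred during the period of cover? yes; and Licensed Loss (paragraph 2)? no. So the claim is not a Chargeable Occurrence.
Under paragraph 5: Covered Damage (paragraph 8)? no; or Chargeable Occurrence (paragraph 9)? no; or the damaged item is not specified on the schedule? no. So the claim is not a Licensed Claim.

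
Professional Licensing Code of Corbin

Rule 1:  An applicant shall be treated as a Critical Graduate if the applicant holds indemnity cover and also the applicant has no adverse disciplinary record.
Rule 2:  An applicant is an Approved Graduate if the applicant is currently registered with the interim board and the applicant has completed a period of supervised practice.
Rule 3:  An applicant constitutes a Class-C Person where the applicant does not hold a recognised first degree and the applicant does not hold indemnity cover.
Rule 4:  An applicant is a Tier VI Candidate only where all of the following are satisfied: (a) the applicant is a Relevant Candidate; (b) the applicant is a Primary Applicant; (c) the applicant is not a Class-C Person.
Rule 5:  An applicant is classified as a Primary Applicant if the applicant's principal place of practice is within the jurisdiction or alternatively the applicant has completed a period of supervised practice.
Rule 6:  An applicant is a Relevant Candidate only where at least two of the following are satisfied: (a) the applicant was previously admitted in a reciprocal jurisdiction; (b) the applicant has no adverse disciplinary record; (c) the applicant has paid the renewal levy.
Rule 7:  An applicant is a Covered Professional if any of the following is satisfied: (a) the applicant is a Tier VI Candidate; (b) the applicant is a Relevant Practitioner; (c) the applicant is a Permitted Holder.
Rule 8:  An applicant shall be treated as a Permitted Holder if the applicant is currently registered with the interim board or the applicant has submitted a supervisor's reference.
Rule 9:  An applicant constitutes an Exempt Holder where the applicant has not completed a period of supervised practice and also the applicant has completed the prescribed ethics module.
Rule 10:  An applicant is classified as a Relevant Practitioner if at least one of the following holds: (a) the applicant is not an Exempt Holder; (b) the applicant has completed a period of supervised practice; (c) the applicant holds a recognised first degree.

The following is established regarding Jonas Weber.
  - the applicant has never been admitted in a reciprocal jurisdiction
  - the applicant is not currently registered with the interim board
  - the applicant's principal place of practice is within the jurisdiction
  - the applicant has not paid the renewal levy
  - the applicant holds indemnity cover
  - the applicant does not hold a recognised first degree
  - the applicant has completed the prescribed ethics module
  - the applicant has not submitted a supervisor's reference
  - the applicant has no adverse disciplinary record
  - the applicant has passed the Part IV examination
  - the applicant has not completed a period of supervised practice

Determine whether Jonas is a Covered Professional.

rule 6 — Relevant Candidate: the applicant was previously admitted in a reciprocal jurisdiction? no; the applicant has no adverse disciplinary record? yes; the applicant has paid the renewal levy? no — 1 of 3 hold (need ≥2) → not satisfied.
rule 5 — Primary Applicant: [the applicant's principal place of practice is within the jurisdiction? yes] OR [the applicant has completed a period of supervised practice? no] → satisfied.
rule 3 — Class-C Person: [the applicant does not hold a recognised first degree? yes] AND [the applicant does not hold indemnity cover? no] → not satisfied.
rule 4 — Tier VI Candidate: [Relevant Candidate (rule 6)? no] AND [Primary Applicant (rule 5)? yes] AND [not a Class-C Person (rule 3)? yes] → not satisfied.
rule 9 — Exempt Holder: [the applicant has not completed a period of supervised practice? yes] AND [the applicant has completed the prescribed ethics module? yes] → satisfied.
rule 10 — Relevant Practitioner: [not an Exempt Holder (rule 9)? no] OR [the applicant has completed a period of supervised practice? no] OR [the applicant holds a recognised first degree? no] → not satisfied.
rule 8 — Permitted Holder: [the applicant is currently registered with the interim board? no] OR [the applicant has submitted a supervisor's reference? no] → not satisfied.
rule 7 — Covered Professional: [Tier VI Candidate (rule 4)? no] OR [Relevant Practitioner (rule 10)? no] OR [Permitted Holder (rule 8)? no] → not satisfied.

No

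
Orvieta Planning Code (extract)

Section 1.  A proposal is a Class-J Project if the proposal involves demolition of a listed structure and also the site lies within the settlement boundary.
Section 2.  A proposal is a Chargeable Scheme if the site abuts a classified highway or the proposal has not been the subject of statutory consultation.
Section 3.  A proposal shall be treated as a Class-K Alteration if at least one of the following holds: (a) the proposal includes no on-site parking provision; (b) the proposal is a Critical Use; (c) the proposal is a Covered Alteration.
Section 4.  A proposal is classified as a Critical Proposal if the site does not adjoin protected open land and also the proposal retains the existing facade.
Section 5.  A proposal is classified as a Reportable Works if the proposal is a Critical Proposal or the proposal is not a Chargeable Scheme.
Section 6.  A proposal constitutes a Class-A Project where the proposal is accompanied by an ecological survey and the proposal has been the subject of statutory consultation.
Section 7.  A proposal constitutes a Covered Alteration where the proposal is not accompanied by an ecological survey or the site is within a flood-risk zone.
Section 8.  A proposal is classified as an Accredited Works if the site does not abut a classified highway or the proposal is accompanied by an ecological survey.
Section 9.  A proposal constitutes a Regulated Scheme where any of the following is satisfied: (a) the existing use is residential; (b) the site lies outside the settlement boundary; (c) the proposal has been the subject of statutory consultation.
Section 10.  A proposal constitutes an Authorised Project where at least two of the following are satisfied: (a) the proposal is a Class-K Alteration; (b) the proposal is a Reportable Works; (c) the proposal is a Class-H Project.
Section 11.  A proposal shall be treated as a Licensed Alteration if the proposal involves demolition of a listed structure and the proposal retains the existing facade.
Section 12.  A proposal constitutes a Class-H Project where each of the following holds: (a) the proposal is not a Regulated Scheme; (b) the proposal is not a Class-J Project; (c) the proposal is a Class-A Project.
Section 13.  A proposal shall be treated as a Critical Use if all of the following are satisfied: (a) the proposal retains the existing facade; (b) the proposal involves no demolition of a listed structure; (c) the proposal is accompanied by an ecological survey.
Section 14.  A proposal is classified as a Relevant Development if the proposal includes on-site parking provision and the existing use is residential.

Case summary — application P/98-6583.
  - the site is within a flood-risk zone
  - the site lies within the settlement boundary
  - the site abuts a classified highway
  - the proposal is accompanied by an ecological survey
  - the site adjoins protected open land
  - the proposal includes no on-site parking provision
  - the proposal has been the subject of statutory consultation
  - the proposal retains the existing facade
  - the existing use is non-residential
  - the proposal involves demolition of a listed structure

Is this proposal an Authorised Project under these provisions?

No

section 13 — Critical Use: [the proposal retains the existing facade? yes] AND [the proposal involves no demolition of a listed structure? no] AND [the proposal is accompanied by an ecological survey? yes] → not satisfied.
section 7 — Covered Alteration: [the proposal is not accompanied by an ecological survey? no] OR [the site is within a flood-risk zone? yes] → satisfied.
section 3 — Class-K Alteration: [the proposal includes no on-site parking provision? yes] OR [Critical Use (section 13)? no] OR [Covered Alteration (section 7)? yes] → satisfied.
section 4 — Critical Proposal: [the site does not adjoin protected open land? no] AND [the proposal retains the existing facade? yes] → not satisfied.
section 2 — Chargeable Scheme: [the site abuts a classified highway? yes] OR [the proposal has not been the subject of statutory consultation? no] → satisfied.
section 5 — Reportable Works: [Critical Proposal (section 4)? no] OR [not a Chargeable Scheme (section 2)? no] → not satisfied.
section 9 — Regulated Scheme: [the existing use is residential? no] OR [the site lies outside the settlement boundary? no] OR [the proposal has been the subject of statutory consultation? yes] → satisfied.
section 1 — Class-J Project: [the proposal involves demolition of a listed structure? yes] AND [the site lies within the settlement boundary? yes] → satisfied.
section 6 — Class-A Project: [the proposal is accompanied by an ecological survey? yes] AND [the proposal has been the subject of statutory consultation? yes] → satisfied.
section 12 — Class-H Project: [not a Regulated Scheme (section 9)? no] AND [not a Class-J Project (section 1)? no] AND [Class-A Project (section 6)? yes] → not satisfied.
section 10 — Authorised Project: Class-K Alteration (section 3)? yes; Reportable Works (section 5)? no; Class-H Project (section 12)? no — 1 of 3 hold (need ≥2) → not satisfied.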